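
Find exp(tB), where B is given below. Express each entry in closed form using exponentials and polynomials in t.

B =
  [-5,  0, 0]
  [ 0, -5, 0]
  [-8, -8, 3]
e^{tB} =
  [exp(-5*t), 0, 0]
  [0, exp(-5*t), 0]
  [-exp(3*t) + exp(-5*t), -exp(3*t) + exp(-5*t), exp(3*t)]

Strategy: write B = P · J · P⁻¹ where J is a Jordan canonical form, so e^{tB} = P · e^{tJ} · P⁻¹, and e^{tJ} can be computed block-by-block.

B has Jordan form
J =
  [-5,  0, 0]
  [ 0, -5, 0]
  [ 0,  0, 3]
(up to reordering of blocks).

Per-block formulas:
  For a 1×1 block at λ = -5: exp(t · [-5]) = [e^(-5t)].
  For a 1×1 block at λ = 3: exp(t · [3]) = [e^(3t)].

After assembling e^{tJ} and conjugating by P, we get:

e^{tB} =
  [exp(-5*t), 0, 0]
  [0, exp(-5*t), 0]
  [-exp(3*t) + exp(-5*t), -exp(3*t) + exp(-5*t), exp(3*t)]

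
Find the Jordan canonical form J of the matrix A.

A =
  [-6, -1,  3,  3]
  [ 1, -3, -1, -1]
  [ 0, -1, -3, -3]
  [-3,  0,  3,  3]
J_3(-3) ⊕ J_1(0)

The characteristic polynomial is
  det(x·I − A) = x^4 + 9*x^3 + 27*x^2 + 27*x = x*(x + 3)^3

Eigenvalues and multiplicities (the geometric multiplicity of λ is n − rank(A − λI), which equals the number of Jordan blocks for λ):
  λ = -3: algebraic multiplicity = 3, geometric multiplicity = 1
  λ = 0: algebraic multiplicity = 1, geometric multiplicity = 1

Determining the block sizes for each eigenvalue:
  λ = -3: one block (gm = 1), so the single block has size am = 3 → block sizes [3]
  λ = 0: one block (gm = 1), so the single block has size am = 1 → block sizes [1]

Assembling the blocks gives a Jordan form
J =
  [-3,  1,  0, 0]
  [ 0, -3,  1, 0]
  [ 0,  0, -3, 0]
  [ 0,  0,  0, 0]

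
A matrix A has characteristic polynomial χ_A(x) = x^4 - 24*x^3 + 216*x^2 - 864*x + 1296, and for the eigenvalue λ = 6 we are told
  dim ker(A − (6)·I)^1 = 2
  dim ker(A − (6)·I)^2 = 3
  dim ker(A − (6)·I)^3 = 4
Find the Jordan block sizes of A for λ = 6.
Block sizes for λ = 6: [3, 1]

From the dimensions of kernels of powers, the number of Jordan blocks of size at least j is d_j − d_{j−1} where d_j = dim ker(N^j) (with d_0 = 0). Computing the differences gives [2, 1, 1].
The number of blocks of size exactly k is (#blocks of size ≥ k) − (#blocks of size ≥ k + 1), so the partition is: 1 block(s) of size 1, 1 block(s) of size 3.
In nonincreasing order the block sizes are [3, 1].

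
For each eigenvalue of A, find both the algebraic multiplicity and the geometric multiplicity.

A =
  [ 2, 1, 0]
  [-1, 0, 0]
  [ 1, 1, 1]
λ = 1: alg = 3, geom = 2

Step 1 — factor the characteristic polynomial to read off the algebraic multiplicities:
  χ_A(x) = (x - 1)^3

Step 2 — compute geometric multiplicities via the rank-nullity identity g(λ) = n − rank(A − λI):
  rank(A − (1)·I) = 1, so dim ker(A − (1)·I) = n − 1 = 2

Summary:
  λ = 1: algebraic multiplicity = 3, geometric multiplicity = 2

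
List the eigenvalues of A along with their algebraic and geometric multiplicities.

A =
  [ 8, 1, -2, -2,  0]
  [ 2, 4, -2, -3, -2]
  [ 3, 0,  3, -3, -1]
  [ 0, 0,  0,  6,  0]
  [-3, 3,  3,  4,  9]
λ = 6: alg = 5, geom = 2

Step 1 — factor the characteristic polynomial to read off the algebraic multiplicities:
  χ_A(x) = (x - 6)^5

Step 2 — compute geometric multiplicities via the rank-nullity identity g(λ) = n − rank(A − λI):
  rank(A − (6)·I) = 3, so dim ker(A − (6)·I) = n − 3 = 2

Summary:
  λ = 6: algebraic multiplicity = 5, geometric multiplicity = 2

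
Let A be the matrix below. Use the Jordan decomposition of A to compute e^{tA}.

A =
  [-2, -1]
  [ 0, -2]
e^{tA} =
  [exp(-2*t), -t*exp(-2*t)]
  [0, exp(-2*t)]

Strategy: write A = P · J · P⁻¹ where J is a Jordan canonical form, so e^{tA} = P · e^{tJ} · P⁻¹, and e^{tJ} can be computed block-by-block.

A has Jordan form
J =
  [-2,  1]
  [ 0, -2]
(up to reordering of blocks).

Per-block formulas:
  For a 2×2 Jordan block J_2(-2): exp(t · J_2(-2)) = e^(-2t)·(I + t·N), where N is the 2×2 nilpotent shift.

After assembling e^{tJ} and conjugating by P, we get:

e^{tA} =
  [exp(-2*t), -t*exp(-2*t)]
  [0, exp(-2*t)]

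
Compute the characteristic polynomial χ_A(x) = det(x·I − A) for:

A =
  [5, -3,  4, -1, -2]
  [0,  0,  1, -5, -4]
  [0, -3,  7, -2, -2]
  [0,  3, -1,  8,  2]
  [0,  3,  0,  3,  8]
x^5 - 28*x^4 + 313*x^3 - 1746*x^2 + 4860*x - 5400

Expanding det(x·I − A) (e.g. by cofactor expansion or by noting that A is similar to its Jordan form J, which has the same characteristic polynomial as A) gives
  χ_A(x) = x^5 - 28*x^4 + 313*x^3 - 1746*x^2 + 4860*x - 5400
which factors as (x - 6)^3*(x - 5)^2. The eigenvalues (with algebraic multiplicities) are λ = 5 with multiplicity 2, λ = 6 with multiplicity 3.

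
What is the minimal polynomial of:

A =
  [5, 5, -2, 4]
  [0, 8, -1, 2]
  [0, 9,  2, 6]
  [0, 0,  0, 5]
x^3 - 15*x^2 + 75*x - 125

The characteristic polynomial is χ_A(x) = (x - 5)^4, so the eigenvalues are known. The minimal polynomial is
  m_A(x) = Π_λ (x − λ)^{k_λ}
where k_λ is the size of the *largest* Jordan block for λ (equivalently, the smallest k with (A − λI)^k v = 0 for every generalised eigenvector v of λ).

  λ = 5: largest Jordan block has size 3, contributing (x − 5)^3

So m_A(x) = (x - 5)^3 = x^3 - 15*x^2 + 75*x - 125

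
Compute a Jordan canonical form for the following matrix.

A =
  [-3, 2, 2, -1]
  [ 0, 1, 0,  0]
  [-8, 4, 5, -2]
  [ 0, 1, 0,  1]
J_3(1) ⊕ J_1(1)

The characteristic polynomial is
  det(x·I − A) = x^4 - 4*x^3 + 6*x^2 - 4*x + 1 = (x - 1)^4

Eigenvalues and multiplicities (the geometric multiplicity of λ is n − rank(A − λI), which equals the number of Jordan blocks for λ):
  λ = 1: algebraic multiplicity = 4, geometric multiplicity = 2

Determining the block sizes for each eigenvalue:
  λ = 1: with am = 4 and gm = 2, the partition is not yet determined (e.g. several partitions of 4 into 2 parts exist). Let N = A − (1)·I. Computing rank(N^1) = 2, rank(N^2) = 1, rank(N^3) = 0; the number of blocks of size ≥ j is rank(N^{j−1}) − rank(N^j), giving [2, 1, 1]. So we have 1 block(s) of size 3, 1 block(s) of size 1 → block sizes [3, 1]

Assembling the blocks gives a Jordan form
J =
  [1, 1, 0, 0]
  [0, 1, 1, 0]
  [0, 0, 1, 0]
  [0, 0, 0, 1]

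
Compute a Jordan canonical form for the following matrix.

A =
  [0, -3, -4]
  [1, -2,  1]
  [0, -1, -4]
J_3(-2)

The characteristic polynomial is
  det(x·I − A) = x^3 + 6*x^2 + 12*x + 8 = (x + 2)^3

Eigenvalues and multiplicities (the geometric multiplicity of λ is n − rank(A − λI), which equals the number of Jordan blocks for λ):
  λ = -2: algebraic multiplicity = 3, geometric multiplicity = 1

Determining the block sizes for each eigenvalue:
  λ = -2: one block (gm = 1), so the single block has size am = 3 → block sizes [3]

Assembling the blocks gives a Jordan form
J =
  [-2,  1,  0]
  [ 0, -2,  1]
  [ 0,  0, -2]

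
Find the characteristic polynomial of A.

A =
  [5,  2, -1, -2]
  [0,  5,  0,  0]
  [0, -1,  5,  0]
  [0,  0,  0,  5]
x^4 - 20*x^3 + 150*x^2 - 500*x + 625

Expanding det(x·I − A) (e.g. by cofactor expansion or by noting that A is similar to its Jordan form J, which has the same characteristic polynomial as A) gives
  χ_A(x) = x^4 - 20*x^3 + 150*x^2 - 500*x + 625
which factors as (x - 5)^4. The eigenvalues (with algebraic multiplicities) are λ = 5 with multiplicity 4.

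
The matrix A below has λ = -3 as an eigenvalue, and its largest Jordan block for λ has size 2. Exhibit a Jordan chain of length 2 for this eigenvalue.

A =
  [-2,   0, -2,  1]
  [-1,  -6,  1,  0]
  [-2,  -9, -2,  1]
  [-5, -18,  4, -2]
A Jordan chain for λ = -3 of length 2:
v_1 = (1, -1, -2, -5)ᵀ
v_2 = (1, 0, 0, 0)ᵀ

Let N = A − (-3)·I. We want v_2 with N^2 v_2 = 0 but N^1 v_2 ≠ 0; then v_{j-1} := N · v_j for j = 2, …, 2.

Pick v_2 = (1, 0, 0, 0)ᵀ.
Then v_1 = N · v_2 = (1, -1, -2, -5)ᵀ.

Sanity check: (A − (-3)·I) v_1 = (0, 0, 0, 0)ᵀ = 0. ✓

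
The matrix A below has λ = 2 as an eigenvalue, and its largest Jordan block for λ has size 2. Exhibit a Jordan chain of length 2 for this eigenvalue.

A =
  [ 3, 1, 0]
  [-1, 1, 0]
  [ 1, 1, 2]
A Jordan chain for λ = 2 of length 2:
v_1 = (1, -1, 1)ᵀ
v_2 = (1, 0, 0)ᵀ

Let N = A − (2)·I. We want v_2 with N^2 v_2 = 0 but N^1 v_2 ≠ 0; then v_{j-1} := N · v_j for j = 2, …, 2.

Pick v_2 = (1, 0, 0)ᵀ.
Then v_1 = N · v_2 = (1, -1, 1)ᵀ.

Sanity check: (A − (2)·I) v_1 = (0, 0, 0)ᵀ = 0. ✓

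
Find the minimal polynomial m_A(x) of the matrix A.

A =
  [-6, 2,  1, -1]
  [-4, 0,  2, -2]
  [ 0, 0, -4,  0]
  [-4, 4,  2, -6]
x^2 + 8*x + 16

The characteristic polynomial is χ_A(x) = (x + 4)^4, so the eigenvalues are known. The minimal polynomial is
  m_A(x) = Π_λ (x − λ)^{k_λ}
where k_λ is the size of the *largest* Jordan block for λ (equivalently, the smallest k with (A − λI)^k v = 0 for every generalised eigenvector v of λ).

  λ = -4: largest Jordan block has size 2, contributing (x + 4)^2

So m_A(x) = (x + 4)^2 = x^2 + 8*x + 16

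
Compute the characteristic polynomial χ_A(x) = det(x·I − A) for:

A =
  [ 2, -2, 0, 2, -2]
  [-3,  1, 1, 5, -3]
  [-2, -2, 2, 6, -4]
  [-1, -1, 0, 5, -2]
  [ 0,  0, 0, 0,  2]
x^5 - 12*x^4 + 56*x^3 - 128*x^2 + 144*x - 64

Expanding det(x·I − A) (e.g. by cofactor expansion or by noting that A is similar to its Jordan form J, which has the same characteristic polynomial as A) gives
  χ_A(x) = x^5 - 12*x^4 + 56*x^3 - 128*x^2 + 144*x - 64
which factors as (x - 4)*(x - 2)^4. The eigenvalues (with algebraic multiplicities) are λ = 2 with multiplicity 4, λ = 4 with multiplicity 1.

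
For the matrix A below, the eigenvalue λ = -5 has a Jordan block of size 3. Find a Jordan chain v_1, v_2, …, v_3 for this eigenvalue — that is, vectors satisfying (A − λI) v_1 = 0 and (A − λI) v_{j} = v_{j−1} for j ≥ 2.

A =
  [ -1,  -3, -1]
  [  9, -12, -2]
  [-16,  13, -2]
A Jordan chain for λ = -5 of length 3:
v_1 = (5, 5, 5)ᵀ
v_2 = (4, 9, -16)ᵀ
v_3 = (1, 0, 0)ᵀ

Let N = A − (-5)·I. We want v_3 with N^3 v_3 = 0 but N^2 v_3 ≠ 0; then v_{j-1} := N · v_j for j = 3, …, 2.

Pick v_3 = (1, 0, 0)ᵀ.
Then v_2 = N · v_3 = (4, 9, -16)ᵀ.
Then v_1 = N · v_2 = (5, 5, 5)ᵀ.

Sanity check: (A − (-5)·I) v_1 = (0, 0, 0)ᵀ = 0. ✓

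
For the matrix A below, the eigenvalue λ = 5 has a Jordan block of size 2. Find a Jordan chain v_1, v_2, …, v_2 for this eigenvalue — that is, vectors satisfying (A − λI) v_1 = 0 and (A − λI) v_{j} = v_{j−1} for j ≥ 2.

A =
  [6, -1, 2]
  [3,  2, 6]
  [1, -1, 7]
A Jordan chain for λ = 5 of length 2:
v_1 = (1, 3, 1)ᵀ
v_2 = (1, 0, 0)ᵀ

Let N = A − (5)·I. We want v_2 with N^2 v_2 = 0 but N^1 v_2 ≠ 0; then v_{j-1} := N · v_j for j = 2, …, 2.

Pick v_2 = (1, 0, 0)ᵀ.
Then v_1 = N · v_2 = (1, 3, 1)ᵀ.

Sanity check: (A − (5)·I) v_1 = (0, 0, 0)ᵀ = 0. ✓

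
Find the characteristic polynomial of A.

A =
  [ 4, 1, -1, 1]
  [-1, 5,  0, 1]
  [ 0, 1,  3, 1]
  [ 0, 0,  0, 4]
x^4 - 16*x^3 + 96*x^2 - 256*x + 256

Expanding det(x·I − A) (e.g. by cofactor expansion or by noting that A is similar to its Jordan form J, which has the same characteristic polynomial as A) gives
  χ_A(x) = x^4 - 16*x^3 + 96*x^2 - 256*x + 256
which factors as (x - 4)^4. The eigenvalues (with algebraic multiplicities) are λ = 4 with multiplicity 4.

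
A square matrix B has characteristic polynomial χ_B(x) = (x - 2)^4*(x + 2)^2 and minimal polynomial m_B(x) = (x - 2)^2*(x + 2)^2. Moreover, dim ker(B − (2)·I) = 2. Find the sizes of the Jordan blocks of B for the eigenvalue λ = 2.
Block sizes for λ = 2: [2, 2]

Step 1 — from the characteristic polynomial, algebraic multiplicity of λ = 2 is 4. From dim ker(B − (2)·I) = 2, there are exactly 2 Jordan blocks for λ = 2.
Step 2 — from the minimal polynomial, the factor (x − 2)^2 tells us the largest block for λ = 2 has size 2.
Step 3 — with total size 4, 2 blocks, and largest block 2, the block sizes (in nonincreasing order) are [2, 2].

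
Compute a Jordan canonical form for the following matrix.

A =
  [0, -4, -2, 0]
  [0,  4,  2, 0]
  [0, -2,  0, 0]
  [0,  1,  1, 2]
J_1(0) ⊕ J_2(2) ⊕ J_1(2)

The characteristic polynomial is
  det(x·I − A) = x^4 - 6*x^3 + 12*x^2 - 8*x = x*(x - 2)^3

Eigenvalues and multiplicities (the geometric multiplicity of λ is n − rank(A − λI), which equals the number of Jordan blocks for λ):
  λ = 0: algebraic multiplicity = 1, geometric multiplicity = 1
  λ = 2: algebraic multiplicity = 3, geometric multiplicity = 2

Determining the block sizes for each eigenvalue:
  λ = 0: one block (gm = 1), so the single block has size am = 1 → block sizes [1]
  λ = 2: 2 blocks summing to 3 forces exactly one block of size 2 and the rest size 1 → block sizes [2, 1]

Assembling the blocks gives a Jordan form
J =
  [0, 0, 0, 0]
  [0, 2, 1, 0]
  [0, 0, 2, 0]
  [0, 0, 0, 2]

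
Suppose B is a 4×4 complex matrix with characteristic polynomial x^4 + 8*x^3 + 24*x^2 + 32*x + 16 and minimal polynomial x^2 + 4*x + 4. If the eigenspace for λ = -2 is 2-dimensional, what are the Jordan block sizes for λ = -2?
Block sizes for λ = -2: [2, 2]

Step 1 — from the characteristic polynomial, algebraic multiplicity of λ = -2 is 4. From dim ker(B − (-2)·I) = 2, there are exactly 2 Jordan blocks for λ = -2.
Step 2 — from the minimal polynomial, the factor (x + 2)^2 tells us the largest block for λ = -2 has size 2.
Step 3 — with total size 4, 2 blocks, and largest block 2, the block sizes (in nonincreasing order) are [2, 2].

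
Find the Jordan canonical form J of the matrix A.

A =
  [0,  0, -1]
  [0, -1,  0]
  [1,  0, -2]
J_2(-1) ⊕ J_1(-1)

The characteristic polynomial is
  det(x·I − A) = x^3 + 3*x^2 + 3*x + 1 = (x + 1)^3

Eigenvalues and multiplicities (the geometric multiplicity of λ is n − rank(A − λI), which equals the number of Jordan blocks for λ):
  λ = -1: algebraic multiplicity = 3, geometric multiplicity = 2

Determining the block sizes for each eigenvalue:
  λ = -1: 2 blocks summing to 3 forces exactly one block of size 2 and the rest size 1 → block sizes [2, 1]

Assembling the blocks gives a Jordan form
J =
  [-1,  1,  0]
  [ 0, -1,  0]
  [ 0,  0, -1]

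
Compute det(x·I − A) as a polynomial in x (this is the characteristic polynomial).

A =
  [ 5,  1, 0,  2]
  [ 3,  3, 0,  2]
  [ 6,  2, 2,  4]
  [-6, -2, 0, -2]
x^4 - 8*x^3 + 24*x^2 - 32*x + 16

Expanding det(x·I − A) (e.g. by cofactor expansion or by noting that A is similar to its Jordan form J, which has the same characteristic polynomial as A) gives
  χ_A(x) = x^4 - 8*x^3 + 24*x^2 - 32*x + 16
which factors as (x - 2)^4. The eigenvalues (with algebraic multiplicities) are λ = 2 with multiplicity 4.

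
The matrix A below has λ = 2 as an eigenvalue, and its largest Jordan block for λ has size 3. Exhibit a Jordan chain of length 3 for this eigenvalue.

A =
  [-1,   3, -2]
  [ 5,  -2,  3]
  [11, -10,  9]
A Jordan chain for λ = 2 of length 3:
v_1 = (2, -2, -6)ᵀ
v_2 = (-3, 5, 11)ᵀ
v_3 = (1, 0, 0)ᵀ

Let N = A − (2)·I. We want v_3 with N^3 v_3 = 0 but N^2 v_3 ≠ 0; then v_{j-1} := N · v_j for j = 3, …, 2.

Pick v_3 = (1, 0, 0)ᵀ.
Then v_2 = N · v_3 = (-3, 5, 11)ᵀ.
Then v_1 = N · v_2 = (2, -2, -6)ᵀ.

Sanity check: (A − (2)·I) v_1 = (0, 0, 0)ᵀ = 0. ✓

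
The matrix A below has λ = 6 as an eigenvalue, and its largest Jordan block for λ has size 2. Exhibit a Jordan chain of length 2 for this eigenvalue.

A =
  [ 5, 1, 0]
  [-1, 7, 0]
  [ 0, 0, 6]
A Jordan chain for λ = 6 of length 2:
v_1 = (-1, -1, 0)ᵀ
v_2 = (1, 0, 0)ᵀ

Let N = A − (6)·I. We want v_2 with N^2 v_2 = 0 but N^1 v_2 ≠ 0; then v_{j-1} := N · v_j for j = 2, …, 2.

Pick v_2 = (1, 0, 0)ᵀ.
Then v_1 = N · v_2 = (-1, -1, 0)ᵀ.

Sanity check: (A − (6)·I) v_1 = (0, 0, 0)ᵀ = 0. ✓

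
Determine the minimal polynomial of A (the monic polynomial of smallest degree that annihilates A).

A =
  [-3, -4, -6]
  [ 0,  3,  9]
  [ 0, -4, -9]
x^2 + 6*x + 9

The characteristic polynomial is χ_A(x) = (x + 3)^3, so the eigenvalues are known. The minimal polynomial is
  m_A(x) = Π_λ (x − λ)^{k_λ}
where k_λ is the size of the *largest* Jordan block for λ (equivalently, the smallest k with (A − λI)^k v = 0 for every generalised eigenvector v of λ).

  λ = -3: largest Jordan block has size 2, contributing (x + 3)^2

So m_A(x) = (x + 3)^2 = x^2 + 6*x + 9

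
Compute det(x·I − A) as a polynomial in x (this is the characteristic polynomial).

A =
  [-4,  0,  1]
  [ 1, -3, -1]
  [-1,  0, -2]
x^3 + 9*x^2 + 27*x + 27

Expanding det(x·I − A) (e.g. by cofactor expansion or by noting that A is similar to its Jordan form J, which has the same characteristic polynomial as A) gives
  χ_A(x) = x^3 + 9*x^2 + 27*x + 27
which factors as (x + 3)^3. The eigenvalues (with algebraic multiplicities) are λ = -3 with multiplicity 3.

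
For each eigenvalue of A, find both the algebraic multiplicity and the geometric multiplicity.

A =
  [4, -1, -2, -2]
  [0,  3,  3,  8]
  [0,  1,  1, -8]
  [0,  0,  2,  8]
λ = 4: alg = 4, geom = 2

Step 1 — factor the characteristic polynomial to read off the algebraic multiplicities:
  χ_A(x) = (x - 4)^4

Step 2 — compute geometric multiplicities via the rank-nullity identity g(λ) = n − rank(A − λI):
  rank(A − (4)·I) = 2, so dim ker(A − (4)·I) = n − 2 = 2

Summary:
  λ = 4: algebraic multiplicity = 4, geometric multiplicity = 2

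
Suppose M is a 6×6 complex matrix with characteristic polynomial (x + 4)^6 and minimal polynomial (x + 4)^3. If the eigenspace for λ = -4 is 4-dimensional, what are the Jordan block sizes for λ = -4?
Block sizes for λ = -4: [3, 1, 1, 1]

Step 1 — from the characteristic polynomial, algebraic multiplicity of λ = -4 is 6. From dim ker(M − (-4)·I) = 4, there are exactly 4 Jordan blocks for λ = -4.
Step 2 — from the minimal polynomial, the factor (x + 4)^3 tells us the largest block for λ = -4 has size 3.
Step 3 — with total size 6, 4 blocks, and largest block 3, the block sizes (in nonincreasing order) are [3, 1, 1, 1].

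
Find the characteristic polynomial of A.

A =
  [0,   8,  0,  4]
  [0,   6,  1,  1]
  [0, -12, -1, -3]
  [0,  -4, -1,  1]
x^4 - 6*x^3 + 12*x^2 - 8*x

Expanding det(x·I − A) (e.g. by cofactor expansion or by noting that A is similar to its Jordan form J, which has the same characteristic polynomial as A) gives
  χ_A(x) = x^4 - 6*x^3 + 12*x^2 - 8*x
which factors as x*(x - 2)^3. The eigenvalues (with algebraic multiplicities) are λ = 0 with multiplicity 1, λ = 2 with multiplicity 3.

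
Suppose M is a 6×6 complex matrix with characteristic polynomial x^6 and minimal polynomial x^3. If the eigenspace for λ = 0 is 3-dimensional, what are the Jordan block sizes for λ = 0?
Block sizes for λ = 0: [3, 2, 1]

Step 1 — from the characteristic polynomial, algebraic multiplicity of λ = 0 is 6. From dim ker(M − (0)·I) = 3, there are exactly 3 Jordan blocks for λ = 0.
Step 2 — from the minimal polynomial, the factor (x − 0)^3 tells us the largest block for λ = 0 has size 3.
Step 3 — with total size 6, 3 blocks, and largest block 3, the block sizes (in nonincreasing order) are [3, 2, 1].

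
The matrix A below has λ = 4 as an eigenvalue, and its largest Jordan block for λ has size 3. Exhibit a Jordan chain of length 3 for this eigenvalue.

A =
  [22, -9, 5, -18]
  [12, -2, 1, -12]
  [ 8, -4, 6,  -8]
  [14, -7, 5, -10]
A Jordan chain for λ = 4 of length 3:
v_1 = (4, -16, 0, 12)ᵀ
v_2 = (18, 12, 8, 14)ᵀ
v_3 = (1, 0, 0, 0)ᵀ

Let N = A − (4)·I. We want v_3 with N^3 v_3 = 0 but N^2 v_3 ≠ 0; then v_{j-1} := N · v_j for j = 3, …, 2.

Pick v_3 = (1, 0, 0, 0)ᵀ.
Then v_2 = N · v_3 = (18, 12, 8, 14)ᵀ.
Then v_1 = N · v_2 = (4, -16, 0, 12)ᵀ.

Sanity check: (A − (4)·I) v_1 = (0, 0, 0, 0)ᵀ = 0. ✓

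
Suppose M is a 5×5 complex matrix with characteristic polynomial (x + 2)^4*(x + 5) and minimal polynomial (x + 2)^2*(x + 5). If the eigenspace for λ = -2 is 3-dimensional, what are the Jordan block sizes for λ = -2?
Block sizes for λ = -2: [2, 1, 1]

Step 1 — from the characteristic polynomial, algebraic multiplicity of λ = -2 is 4. From dim ker(M − (-2)·I) = 3, there are exactly 3 Jordan blocks for λ = -2.
Step 2 — from the minimal polynomial, the factor (x + 2)^2 tells us the largest block for λ = -2 has size 2.
Step 3 — with total size 4, 3 blocks, and largest block 2, the block sizes (in nonincreasing order) are [2, 1, 1].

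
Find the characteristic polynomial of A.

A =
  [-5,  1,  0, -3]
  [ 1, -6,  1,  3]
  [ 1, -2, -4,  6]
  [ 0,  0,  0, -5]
x^4 + 20*x^3 + 150*x^2 + 500*x + 625

Expanding det(x·I − A) (e.g. by cofactor expansion or by noting that A is similar to its Jordan form J, which has the same characteristic polynomial as A) gives
  χ_A(x) = x^4 + 20*x^3 + 150*x^2 + 500*x + 625
which factors as (x + 5)^4. The eigenvalues (with algebraic multiplicities) are λ = -5 with multiplicity 4.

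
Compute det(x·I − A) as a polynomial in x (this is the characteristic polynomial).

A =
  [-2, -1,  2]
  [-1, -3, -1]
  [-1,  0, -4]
x^3 + 9*x^2 + 27*x + 27

Expanding det(x·I − A) (e.g. by cofactor expansion or by noting that A is similar to its Jordan form J, which has the same characteristic polynomial as A) gives
  χ_A(x) = x^3 + 9*x^2 + 27*x + 27
which factors as (x + 3)^3. The eigenvalues (with algebraic multiplicities) are λ = -3 with multiplicity 3.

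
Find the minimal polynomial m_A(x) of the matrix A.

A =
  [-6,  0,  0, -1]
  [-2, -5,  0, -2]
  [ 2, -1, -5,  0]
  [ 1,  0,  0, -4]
x^2 + 10*x + 25

The characteristic polynomial is χ_A(x) = (x + 5)^4, so the eigenvalues are known. The minimal polynomial is
  m_A(x) = Π_λ (x − λ)^{k_λ}
where k_λ is the size of the *largest* Jordan block for λ (equivalently, the smallest k with (A − λI)^k v = 0 for every generalised eigenvector v of λ).

  λ = -5: largest Jordan block has size 2, contributing (x + 5)^2

So m_A(x) = (x + 5)^2 = x^2 + 10*x + 25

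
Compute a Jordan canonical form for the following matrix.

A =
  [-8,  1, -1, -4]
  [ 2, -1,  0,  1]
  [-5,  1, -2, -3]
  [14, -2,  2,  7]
J_2(-1) ⊕ J_2(-1)

The characteristic polynomial is
  det(x·I − A) = x^4 + 4*x^3 + 6*x^2 + 4*x + 1 = (x + 1)^4

Eigenvalues and multiplicities (the geometric multiplicity of λ is n − rank(A − λI), which equals the number of Jordan blocks for λ):
  λ = -1: algebraic multiplicity = 4, geometric multiplicity = 2

Determining the block sizes for each eigenvalue:
  λ = -1: with am = 4 and gm = 2, the partition is not yet determined (e.g. several partitions of 4 into 2 parts exist). Let N = A − (-1)·I. Computing rank(N^1) = 2, rank(N^2) = 0; the number of blocks of size ≥ j is rank(N^{j−1}) − rank(N^j), giving [2, 2]. So we have 2 block(s) of size 2 → block sizes [2, 2]

Assembling the blocks gives a Jordan form
J =
  [-1,  1,  0,  0]
  [ 0, -1,  0,  0]
  [ 0,  0, -1,  1]
  [ 0,  0,  0, -1]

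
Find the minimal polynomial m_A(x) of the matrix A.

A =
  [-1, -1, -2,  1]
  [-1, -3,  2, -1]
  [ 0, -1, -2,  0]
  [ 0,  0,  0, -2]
x^3 + 6*x^2 + 12*x + 8

The characteristic polynomial is χ_A(x) = (x + 2)^4, so the eigenvalues are known. The minimal polynomial is
  m_A(x) = Π_λ (x − λ)^{k_λ}
where k_λ is the size of the *largest* Jordan block for λ (equivalently, the smallest k with (A − λI)^k v = 0 for every generalised eigenvector v of λ).

  λ = -2: largest Jordan block has size 3, contributing (x + 2)^3

So m_A(x) = (x + 2)^3 = x^3 + 6*x^2 + 12*x + 8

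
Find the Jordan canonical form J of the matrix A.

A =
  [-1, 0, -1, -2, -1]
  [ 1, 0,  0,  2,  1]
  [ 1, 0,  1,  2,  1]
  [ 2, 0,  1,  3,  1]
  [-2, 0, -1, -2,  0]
J_1(0) ⊕ J_1(0) ⊕ J_2(1) ⊕ J_1(1)

The characteristic polynomial is
  det(x·I − A) = x^5 - 3*x^4 + 3*x^3 - x^2 = x^2*(x - 1)^3

Eigenvalues and multiplicities (the geometric multiplicity of λ is n − rank(A − λI), which equals the number of Jordan blocks for λ):
  λ = 0: algebraic multiplicity = 2, geometric multiplicity = 2
  λ = 1: algebraic multiplicity = 3, geometric multiplicity = 2

Determining the block sizes for each eigenvalue:
  λ = 0: gm = am = 2, so every block has size 1 → block sizes [1, 1]
  λ = 1: 2 blocks summing to 3 forces exactly one block of size 2 and the rest size 1 → block sizes [2, 1]

Assembling the blocks gives a Jordan form
J =
  [0, 0, 0, 0, 0]
  [0, 0, 0, 0, 0]
  [0, 0, 1, 1, 0]
  [0, 0, 0, 1, 0]
  [0, 0, 0, 0, 1]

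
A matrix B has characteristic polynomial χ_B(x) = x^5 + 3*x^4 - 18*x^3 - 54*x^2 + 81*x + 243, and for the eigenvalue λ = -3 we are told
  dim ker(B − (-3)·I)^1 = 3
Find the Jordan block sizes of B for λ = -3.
Block sizes for λ = -3: [1, 1, 1]

From the dimensions of kernels of powers, the number of Jordan blocks of size at least j is d_j − d_{j−1} where d_j = dim ker(N^j) (with d_0 = 0). Computing the differences gives [3].
The number of blocks of size exactly k is (#blocks of size ≥ k) − (#blocks of size ≥ k + 1), so the partition is: 3 block(s) of size 1.
In nonincreasing order the block sizes are [1, 1, 1].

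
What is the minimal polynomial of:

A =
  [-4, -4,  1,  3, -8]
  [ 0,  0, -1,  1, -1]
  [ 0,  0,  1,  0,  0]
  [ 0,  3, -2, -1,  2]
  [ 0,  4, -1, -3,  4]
x^4 + x^3 - 9*x^2 + 11*x - 4

The characteristic polynomial is χ_A(x) = (x - 1)^4*(x + 4), so the eigenvalues are known. The minimal polynomial is
  m_A(x) = Π_λ (x − λ)^{k_λ}
where k_λ is the size of the *largest* Jordan block for λ (equivalently, the smallest k with (A − λI)^k v = 0 for every generalised eigenvector v of λ).

  λ = -4: largest Jordan block has size 1, contributing (x + 4)
  λ = 1: largest Jordan block has size 3, contributing (x − 1)^3

So m_A(x) = (x - 1)^3*(x + 4) = x^4 + x^3 - 9*x^2 + 11*x - 4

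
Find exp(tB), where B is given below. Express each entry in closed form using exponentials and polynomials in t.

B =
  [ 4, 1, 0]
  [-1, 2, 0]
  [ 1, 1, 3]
e^{tB} =
  [t*exp(3*t) + exp(3*t), t*exp(3*t), 0]
  [-t*exp(3*t), -t*exp(3*t) + exp(3*t), 0]
  [t*exp(3*t), t*exp(3*t), exp(3*t)]

Strategy: write B = P · J · P⁻¹ where J is a Jordan canonical form, so e^{tB} = P · e^{tJ} · P⁻¹, and e^{tJ} can be computed block-by-block.

B has Jordan form
J =
  [3, 1, 0]
  [0, 3, 0]
  [0, 0, 3]
(up to reordering of blocks).

Per-block formulas:
  For a 2×2 Jordan block J_2(3): exp(t · J_2(3)) = e^(3t)·(I + t·N), where N is the 2×2 nilpotent shift.
  For a 1×1 block at λ = 3: exp(t · [3]) = [e^(3t)].

After assembling e^{tJ} and conjugating by P, we get:

e^{tB} =
  [t*exp(3*t) + exp(3*t), t*exp(3*t), 0]
  [-t*exp(3*t), -t*exp(3*t) + exp(3*t), 0]
  [t*exp(3*t), t*exp(3*t), exp(3*t)]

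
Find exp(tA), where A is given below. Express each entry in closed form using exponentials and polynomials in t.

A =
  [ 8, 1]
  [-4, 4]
e^{tA} =
  [2*t*exp(6*t) + exp(6*t), t*exp(6*t)]
  [-4*t*exp(6*t), -2*t*exp(6*t) + exp(6*t)]

Strategy: write A = P · J · P⁻¹ where J is a Jordan canonical form, so e^{tA} = P · e^{tJ} · P⁻¹, and e^{tJ} can be computed block-by-block.

A has Jordan form
J =
  [6, 1]
  [0, 6]
(up to reordering of blocks).

Per-block formulas:
  For a 2×2 Jordan block J_2(6): exp(t · J_2(6)) = e^(6t)·(I + t·N), where N is the 2×2 nilpotent shift.

After assembling e^{tJ} and conjugating by P, we get:

e^{tA} =
  [2*t*exp(6*t) + exp(6*t), t*exp(6*t)]
  [-4*t*exp(6*t), -2*t*exp(6*t) + exp(6*t)]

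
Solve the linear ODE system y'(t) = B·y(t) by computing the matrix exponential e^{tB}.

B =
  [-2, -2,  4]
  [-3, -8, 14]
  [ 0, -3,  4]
e^{tB} =
  [3*t^2*exp(-2*t) + exp(-2*t), -2*t*exp(-2*t), -2*t^2*exp(-2*t) + 4*t*exp(-2*t)]
  [9*t^2*exp(-2*t) - 3*t*exp(-2*t), -6*t*exp(-2*t) + exp(-2*t), -6*t^2*exp(-2*t) + 14*t*exp(-2*t)]
  [9*t^2*exp(-2*t)/2, -3*t*exp(-2*t), -3*t^2*exp(-2*t) + 6*t*exp(-2*t) + exp(-2*t)]

Strategy: write B = P · J · P⁻¹ where J is a Jordan canonical form, so e^{tB} = P · e^{tJ} · P⁻¹, and e^{tJ} can be computed block-by-block.

B has Jordan form
J =
  [-2,  1,  0]
  [ 0, -2,  1]
  [ 0,  0, -2]
(up to reordering of blocks).

Per-block formulas:
  For a 3×3 Jordan block J_3(-2): exp(t · J_3(-2)) = e^(-2t)·(I + t·N + (t^2/2)·N^2), where N is the 3×3 nilpotent shift.

After assembling e^{tJ} and conjugating by P, we get:

e^{tB} =
  [3*t^2*exp(-2*t) + exp(-2*t), -2*t*exp(-2*t), -2*t^2*exp(-2*t) + 4*t*exp(-2*t)]
  [9*t^2*exp(-2*t) - 3*t*exp(-2*t), -6*t*exp(-2*t) + exp(-2*t), -6*t^2*exp(-2*t) + 14*t*exp(-2*t)]
  [9*t^2*exp(-2*t)/2, -3*t*exp(-2*t), -3*t^2*exp(-2*t) + 6*t*exp(-2*t) + exp(-2*t)]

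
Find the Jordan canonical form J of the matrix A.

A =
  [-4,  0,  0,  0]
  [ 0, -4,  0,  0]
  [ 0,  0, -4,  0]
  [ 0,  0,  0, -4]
J_1(-4) ⊕ J_1(-4) ⊕ J_1(-4) ⊕ J_1(-4)

The characteristic polynomial is
  det(x·I − A) = x^4 + 16*x^3 + 96*x^2 + 256*x + 256 = (x + 4)^4

Eigenvalues and multiplicities (the geometric multiplicity of λ is n − rank(A − λI), which equals the number of Jordan blocks for λ):
  λ = -4: algebraic multiplicity = 4, geometric multiplicity = 4

Determining the block sizes for each eigenvalue:
  λ = -4: gm = am = 4, so every block has size 1 → block sizes [1, 1, 1, 1]

Assembling the blocks gives a Jordan form
J =
  [-4,  0,  0,  0]
  [ 0, -4,  0,  0]
  [ 0,  0, -4,  0]
  [ 0,  0,  0, -4]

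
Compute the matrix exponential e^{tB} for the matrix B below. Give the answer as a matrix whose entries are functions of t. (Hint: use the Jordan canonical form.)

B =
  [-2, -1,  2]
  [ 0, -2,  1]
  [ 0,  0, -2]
e^{tB} =
  [exp(-2*t), -t*exp(-2*t), -t^2*exp(-2*t)/2 + 2*t*exp(-2*t)]
  [0, exp(-2*t), t*exp(-2*t)]
  [0, 0, exp(-2*t)]

Strategy: write B = P · J · P⁻¹ where J is a Jordan canonical form, so e^{tB} = P · e^{tJ} · P⁻¹, and e^{tJ} can be computed block-by-block.

B has Jordan form
J =
  [-2,  1,  0]
  [ 0, -2,  1]
  [ 0,  0, -2]
(up to reordering of blocks).

Per-block formulas:
  For a 3×3 Jordan block J_3(-2): exp(t · J_3(-2)) = e^(-2t)·(I + t·N + (t^2/2)·N^2), where N is the 3×3 nilpotent shift.

After assembling e^{tJ} and conjugating by P, we get:

e^{tB} =
  [exp(-2*t), -t*exp(-2*t), -t^2*exp(-2*t)/2 + 2*t*exp(-2*t)]
  [0, exp(-2*t), t*exp(-2*t)]
  [0, 0, exp(-2*t)]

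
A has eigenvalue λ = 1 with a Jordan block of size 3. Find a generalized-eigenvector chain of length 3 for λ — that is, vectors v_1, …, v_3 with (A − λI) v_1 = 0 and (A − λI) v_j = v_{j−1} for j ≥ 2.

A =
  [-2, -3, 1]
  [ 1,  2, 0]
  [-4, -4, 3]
A Jordan chain for λ = 1 of length 3:
v_1 = (2, -2, 0)ᵀ
v_2 = (-3, 1, -4)ᵀ
v_3 = (1, 0, 0)ᵀ

Let N = A − (1)·I. We want v_3 with N^3 v_3 = 0 but N^2 v_3 ≠ 0; then v_{j-1} := N · v_j for j = 3, …, 2.

Pick v_3 = (1, 0, 0)ᵀ.
Then v_2 = N · v_3 = (-3, 1, -4)ᵀ.
Then v_1 = N · v_2 = (2, -2, 0)ᵀ.

Sanity check: (A − (1)·I) v_1 = (0, 0, 0)ᵀ = 0. ✓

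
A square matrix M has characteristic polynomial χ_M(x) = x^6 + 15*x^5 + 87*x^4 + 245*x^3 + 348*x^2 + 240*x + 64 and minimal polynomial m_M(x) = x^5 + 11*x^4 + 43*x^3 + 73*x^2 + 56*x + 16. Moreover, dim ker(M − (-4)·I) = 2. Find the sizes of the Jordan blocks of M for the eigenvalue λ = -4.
Block sizes for λ = -4: [2, 1]

Step 1 — from the characteristic polynomial, algebraic multiplicity of λ = -4 is 3. From dim ker(M − (-4)·I) = 2, there are exactly 2 Jordan blocks for λ = -4.
Step 2 — from the minimal polynomial, the factor (x + 4)^2 tells us the largest block for λ = -4 has size 2.
Step 3 — with total size 3, 2 blocks, and largest block 2, the block sizes (in nonincreasing order) are [2, 1].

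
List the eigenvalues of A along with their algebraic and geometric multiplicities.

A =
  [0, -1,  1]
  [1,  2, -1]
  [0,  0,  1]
λ = 1: alg = 3, geom = 2

Step 1 — factor the characteristic polynomial to read off the algebraic multiplicities:
  χ_A(x) = (x - 1)^3

Step 2 — compute geometric multiplicities via the rank-nullity identity g(λ) = n − rank(A − λI):
  rank(A − (1)·I) = 1, so dim ker(A − (1)·I) = n − 1 = 2

Summary:
  λ = 1: algebraic multiplicity = 3, geometric multiplicity = 2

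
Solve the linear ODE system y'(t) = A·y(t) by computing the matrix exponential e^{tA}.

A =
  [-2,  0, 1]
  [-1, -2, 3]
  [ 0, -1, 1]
e^{tA} =
  [t^2*exp(-t)/2 - t*exp(-t) + exp(-t), -t^2*exp(-t)/2, t^2*exp(-t)/2 + t*exp(-t)]
  [t^2*exp(-t) - t*exp(-t), -t^2*exp(-t) - t*exp(-t) + exp(-t), t^2*exp(-t) + 3*t*exp(-t)]
  [t^2*exp(-t)/2, -t^2*exp(-t)/2 - t*exp(-t), t^2*exp(-t)/2 + 2*t*exp(-t) + exp(-t)]

Strategy: write A = P · J · P⁻¹ where J is a Jordan canonical form, so e^{tA} = P · e^{tJ} · P⁻¹, and e^{tJ} can be computed block-by-block.

A has Jordan form
J =
  [-1,  1,  0]
  [ 0, -1,  1]
  [ 0,  0, -1]
(up to reordering of blocks).

Per-block formulas:
  For a 3×3 Jordan block J_3(-1): exp(t · J_3(-1)) = e^(-1t)·(I + t·N + (t^2/2)·N^2), where N is the 3×3 nilpotent shift.

After assembling e^{tJ} and conjugating by P, we get:

e^{tA} =
  [t^2*exp(-t)/2 - t*exp(-t) + exp(-t), -t^2*exp(-t)/2, t^2*exp(-t)/2 + t*exp(-t)]
  [t^2*exp(-t) - t*exp(-t), -t^2*exp(-t) - t*exp(-t) + exp(-t), t^2*exp(-t) + 3*t*exp(-t)]
  [t^2*exp(-t)/2, -t^2*exp(-t)/2 - t*exp(-t), t^2*exp(-t)/2 + 2*t*exp(-t) + exp(-t)]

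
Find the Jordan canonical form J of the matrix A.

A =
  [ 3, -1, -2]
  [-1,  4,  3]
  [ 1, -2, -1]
J_3(2)

The characteristic polynomial is
  det(x·I − A) = x^3 - 6*x^2 + 12*x - 8 = (x - 2)^3

Eigenvalues and multiplicities (the geometric multiplicity of λ is n − rank(A − λI), which equals the number of Jordan blocks for λ):
  λ = 2: algebraic multiplicity = 3, geometric multiplicity = 1

Determining the block sizes for each eigenvalue:
  λ = 2: one block (gm = 1), so the single block has size am = 3 → block sizes [3]

Assembling the blocks gives a Jordan form
J =
  [2, 1, 0]
  [0, 2, 1]
  [0, 0, 2]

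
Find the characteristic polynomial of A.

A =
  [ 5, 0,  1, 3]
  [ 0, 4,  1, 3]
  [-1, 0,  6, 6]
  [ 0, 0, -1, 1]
x^4 - 16*x^3 + 96*x^2 - 256*x + 256

Expanding det(x·I − A) (e.g. by cofactor expansion or by noting that A is similar to its Jordan form J, which has the same characteristic polynomial as A) gives
  χ_A(x) = x^4 - 16*x^3 + 96*x^2 - 256*x + 256
which factors as (x - 4)^4. The eigenvalues (with algebraic multiplicities) are λ = 4 with multiplicity 4.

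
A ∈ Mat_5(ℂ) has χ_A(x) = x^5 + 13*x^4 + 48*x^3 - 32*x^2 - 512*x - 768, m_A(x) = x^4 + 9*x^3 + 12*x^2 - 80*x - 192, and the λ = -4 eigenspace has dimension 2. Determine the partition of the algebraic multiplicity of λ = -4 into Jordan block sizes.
Block sizes for λ = -4: [3, 1]

Step 1 — from the characteristic polynomial, algebraic multiplicity of λ = -4 is 4. From dim ker(A − (-4)·I) = 2, there are exactly 2 Jordan blocks for λ = -4.
Step 2 — from the minimal polynomial, the factor (x + 4)^3 tells us the largest block for λ = -4 has size 3.
Step 3 — with total size 4, 2 blocks, and largest block 3, the block sizes (in nonincreasing order) are [3, 1].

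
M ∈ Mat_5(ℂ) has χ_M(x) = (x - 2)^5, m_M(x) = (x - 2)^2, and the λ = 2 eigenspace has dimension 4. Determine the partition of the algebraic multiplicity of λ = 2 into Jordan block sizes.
Block sizes for λ = 2: [2, 1, 1, 1]

Step 1 — from the characteristic polynomial, algebraic multiplicity of λ = 2 is 5. From dim ker(M − (2)·I) = 4, there are exactly 4 Jordan blocks for λ = 2.
Step 2 — from the minimal polynomial, the factor (x − 2)^2 tells us the largest block for λ = 2 has size 2.
Step 3 — with total size 5, 4 blocks, and largest block 2, the block sizes (in nonincreasing order) are [2, 1, 1, 1].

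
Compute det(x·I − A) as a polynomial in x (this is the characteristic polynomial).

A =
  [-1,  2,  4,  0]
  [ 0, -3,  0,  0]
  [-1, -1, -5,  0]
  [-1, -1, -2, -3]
x^4 + 12*x^3 + 54*x^2 + 108*x + 81

Expanding det(x·I − A) (e.g. by cofactor expansion or by noting that A is similar to its Jordan form J, which has the same characteristic polynomial as A) gives
  χ_A(x) = x^4 + 12*x^3 + 54*x^2 + 108*x + 81
which factors as (x + 3)^4. The eigenvalues (with algebraic multiplicities) are λ = -3 with multiplicity 4.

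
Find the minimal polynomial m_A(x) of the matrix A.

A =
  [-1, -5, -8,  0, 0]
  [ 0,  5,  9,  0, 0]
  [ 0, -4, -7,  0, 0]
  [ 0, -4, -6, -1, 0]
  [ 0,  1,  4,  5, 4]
x^4 - x^3 - 9*x^2 - 11*x - 4

The characteristic polynomial is χ_A(x) = (x - 4)*(x + 1)^4, so the eigenvalues are known. The minimal polynomial is
  m_A(x) = Π_λ (x − λ)^{k_λ}
where k_λ is the size of the *largest* Jordan block for λ (equivalently, the smallest k with (A − λI)^k v = 0 for every generalised eigenvector v of λ).

  λ = -1: largest Jordan block has size 3, contributing (x + 1)^3
  λ = 4: largest Jordan block has size 1, contributing (x − 4)

So m_A(x) = (x - 4)*(x + 1)^3 = x^4 - x^3 - 9*x^2 - 11*x - 4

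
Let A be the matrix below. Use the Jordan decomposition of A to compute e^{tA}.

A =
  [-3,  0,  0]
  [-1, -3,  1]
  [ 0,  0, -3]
e^{tA} =
  [exp(-3*t), 0, 0]
  [-t*exp(-3*t), exp(-3*t), t*exp(-3*t)]
  [0, 0, exp(-3*t)]

Strategy: write A = P · J · P⁻¹ where J is a Jordan canonical form, so e^{tA} = P · e^{tJ} · P⁻¹, and e^{tJ} can be computed block-by-block.

A has Jordan form
J =
  [-3,  1,  0]
  [ 0, -3,  0]
  [ 0,  0, -3]
(up to reordering of blocks).

Per-block formulas:
  For a 2×2 Jordan block J_2(-3): exp(t · J_2(-3)) = e^(-3t)·(I + t·N), where N is the 2×2 nilpotent shift.
  For a 1×1 block at λ = -3: exp(t · [-3]) = [e^(-3t)].

After assembling e^{tJ} and conjugating by P, we get:

e^{tA} =
  [exp(-3*t), 0, 0]
  [-t*exp(-3*t), exp(-3*t), t*exp(-3*t)]
  [0, 0, exp(-3*t)]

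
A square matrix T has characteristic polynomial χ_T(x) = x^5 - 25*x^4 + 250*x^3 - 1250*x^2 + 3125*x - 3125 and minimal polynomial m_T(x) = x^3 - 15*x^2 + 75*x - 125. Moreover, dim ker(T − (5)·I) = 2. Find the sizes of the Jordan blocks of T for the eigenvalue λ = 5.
Block sizes for λ = 5: [3, 2]

Step 1 — from the characteristic polynomial, algebraic multiplicity of λ = 5 is 5. From dim ker(T − (5)·I) = 2, there are exactly 2 Jordan blocks for λ = 5.
Step 2 — from the minimal polynomial, the factor (x − 5)^3 tells us the largest block for λ = 5 has size 3.
Step 3 — with total size 5, 2 blocks, and largest block 3, the block sizes (in nonincreasing order) are [3, 2].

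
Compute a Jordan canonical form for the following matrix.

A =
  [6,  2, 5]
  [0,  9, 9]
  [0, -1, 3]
J_3(6)

The characteristic polynomial is
  det(x·I − A) = x^3 - 18*x^2 + 108*x - 216 = (x - 6)^3

Eigenvalues and multiplicities (the geometric multiplicity of λ is n − rank(A − λI), which equals the number of Jordan blocks for λ):
  λ = 6: algebraic multiplicity = 3, geometric multiplicity = 1

Determining the block sizes for each eigenvalue:
  λ = 6: one block (gm = 1), so the single block has size am = 3 → block sizes [3]

Assembling the blocks gives a Jordan form
J =
  [6, 1, 0]
  [0, 6, 1]
  [0, 0, 6]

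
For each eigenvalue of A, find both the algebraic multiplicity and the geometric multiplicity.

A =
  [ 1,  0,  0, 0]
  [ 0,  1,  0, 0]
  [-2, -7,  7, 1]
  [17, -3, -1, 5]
λ = 1: alg = 2, geom = 2; λ = 6: alg = 2, geom = 1

Step 1 — factor the characteristic polynomial to read off the algebraic multiplicities:
  χ_A(x) = (x - 6)^2*(x - 1)^2

Step 2 — compute geometric multiplicities via the rank-nullity identity g(λ) = n − rank(A − λI):
  rank(A − (1)·I) = 2, so dim ker(A − (1)·I) = n − 2 = 2
  rank(A − (6)·I) = 3, so dim ker(A − (6)·I) = n − 3 = 1

Summary:
  λ = 1: algebraic multiplicity = 2, geometric multiplicity = 2
  λ = 6: algebraic multiplicity = 2, geometric multiplicity = 1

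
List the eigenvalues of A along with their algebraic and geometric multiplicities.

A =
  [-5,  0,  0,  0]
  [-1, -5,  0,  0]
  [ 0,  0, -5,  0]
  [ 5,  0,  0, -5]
λ = -5: alg = 4, geom = 3

Step 1 — factor the characteristic polynomial to read off the algebraic multiplicities:
  χ_A(x) = (x + 5)^4

Step 2 — compute geometric multiplicities via the rank-nullity identity g(λ) = n − rank(A − λI):
  rank(A − (-5)·I) = 1, so dim ker(A − (-5)·I) = n − 1 = 3

Summary:
  λ = -5: algebraic multiplicity = 4, geometric multiplicity = 3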